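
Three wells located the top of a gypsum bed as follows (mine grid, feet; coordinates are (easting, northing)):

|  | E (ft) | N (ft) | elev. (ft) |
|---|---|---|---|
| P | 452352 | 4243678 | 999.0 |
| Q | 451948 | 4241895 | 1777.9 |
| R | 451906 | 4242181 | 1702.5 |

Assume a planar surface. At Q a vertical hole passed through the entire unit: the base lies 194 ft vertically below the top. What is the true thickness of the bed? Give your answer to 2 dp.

Let the plane be z = a·E + b·N + c.
Q−P: −404a − 1783b = 778.9;  R−P: −446a − 1497b = 703.5.
Solving gives a = −0.46383, b = −0.33175.
|∇z| = √(a²+b²) = 0.57026, so dip δ = arctan(0.57026) = 29.69°.
True thickness = vertical thickness × cos δ = 194 × cos 29.69° = 168.52 ft.

168.52 ft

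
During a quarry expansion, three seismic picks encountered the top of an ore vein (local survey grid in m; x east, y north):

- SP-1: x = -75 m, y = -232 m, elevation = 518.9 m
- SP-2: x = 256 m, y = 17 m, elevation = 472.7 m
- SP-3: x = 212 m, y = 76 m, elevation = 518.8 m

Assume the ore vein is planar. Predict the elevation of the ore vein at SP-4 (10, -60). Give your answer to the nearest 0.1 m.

Two edge vectors: SP-1→SP-2 = (331, 249, -46.2), SP-1→SP-3 = (287, 308, -0.1).
Normal n = (SP-1→SP-2) × (SP-1→SP-3) = (14204.7, -13226.3, 30485).
So ∂z/∂x = −n_x/n_z = −0.46596 and ∂z/∂y = −n_y/n_z = 0.43386.
Intercept c from SP-1: 518.9 − 34.95 + 100.66 = 584.61.
At (10, -60): z = −4.7 − 26.0 + 584.61 = 553.9 m.

553.9 m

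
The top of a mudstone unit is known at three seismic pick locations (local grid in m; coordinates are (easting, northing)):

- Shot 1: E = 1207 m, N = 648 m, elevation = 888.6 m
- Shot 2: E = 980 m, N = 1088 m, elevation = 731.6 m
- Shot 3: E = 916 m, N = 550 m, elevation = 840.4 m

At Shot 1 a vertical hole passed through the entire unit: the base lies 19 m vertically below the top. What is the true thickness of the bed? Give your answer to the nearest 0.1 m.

18.0 m

Two edge vectors: Shot 1→Shot 2 = (-227, 440, -157), Shot 1→Shot 3 = (-291, -98, -48.2).
Normal n = (Shot 1→Shot 2) × (Shot 1→Shot 3) = (-36594, 34745.6, 150286).
So ∂z/∂E = −n_x/n_z = 0.24350 and ∂z/∂N = −n_y/n_z = −0.23120.
|∇z| = √(a²+b²) = 0.33577, so dip δ = arctan(0.33577) = 18.56°.
True thickness = vertical thickness × cos δ = 19 × cos 18.56° = 18.0 m.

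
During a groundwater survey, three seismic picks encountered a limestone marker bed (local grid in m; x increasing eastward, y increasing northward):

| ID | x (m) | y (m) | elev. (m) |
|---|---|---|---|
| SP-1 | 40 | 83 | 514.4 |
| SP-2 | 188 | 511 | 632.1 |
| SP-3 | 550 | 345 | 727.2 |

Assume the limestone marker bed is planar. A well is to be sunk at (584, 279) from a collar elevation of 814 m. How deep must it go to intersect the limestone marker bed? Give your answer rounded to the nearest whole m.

86 m

Two edge vectors: SP-1→SP-2 = (148, 428, 117.7), SP-1→SP-3 = (510, 262, 212.8).
Normal n = (SP-1→SP-2) × (SP-1→SP-3) = (60241, 28532.6, -179504).
So ∂z/∂x = −n_x/n_z = 0.33560 and ∂z/∂y = −n_y/n_z = 0.15895.
Intercept c from SP-1: 514.4 − 13.42 − 13.19 = 487.78.
At (584, 279): z_contact = 196.0 + 44.3 + 487.78 = 728.1 m.
Depth below ground = 814 − 728.1 = 86 m.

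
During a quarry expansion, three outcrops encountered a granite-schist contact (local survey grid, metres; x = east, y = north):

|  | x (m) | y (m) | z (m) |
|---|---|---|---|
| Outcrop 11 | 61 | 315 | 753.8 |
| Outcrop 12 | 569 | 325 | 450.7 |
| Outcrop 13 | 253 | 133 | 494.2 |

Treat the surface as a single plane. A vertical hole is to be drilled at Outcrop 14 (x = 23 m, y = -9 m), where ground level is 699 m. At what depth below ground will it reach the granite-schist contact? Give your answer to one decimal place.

Let the plane be z = a·x + b·y + c.
Outcrop 12−Outcrop 11: 508a + 10b = −303.1;  Outcrop 13−Outcrop 11: 192a − 182b = −259.6.
Solving gives a = −0.61202, b = 0.78072.
Then c = 753.8 − a·61 − b·315 = 545.21.
At (23, -9): z_contact = −14.08 − 7.03 + 545.21 = 524.10 m.
Depth below ground = 699 − 524.10 = 174.9 m.

174.9 m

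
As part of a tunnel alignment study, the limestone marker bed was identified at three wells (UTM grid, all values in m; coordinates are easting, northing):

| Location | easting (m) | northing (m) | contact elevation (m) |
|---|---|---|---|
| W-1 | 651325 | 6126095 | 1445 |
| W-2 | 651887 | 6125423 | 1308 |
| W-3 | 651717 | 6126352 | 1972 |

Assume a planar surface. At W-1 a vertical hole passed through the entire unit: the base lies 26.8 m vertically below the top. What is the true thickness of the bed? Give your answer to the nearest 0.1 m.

17.5 m

Two edge vectors: W-1→W-2 = (562, -672, -137), W-1→W-3 = (392, 257, 527).
Normal n = (W-1→W-2) × (W-1→W-3) = (-318935, -349878, 407858).
So ∂z/∂easting = −n_x/n_z = 0.78198 and ∂z/∂northing = −n_y/n_z = 0.85784.
|∇z| = √(a²+b²) = 1.16077, so dip δ = arctan(1.16077) = 49.26°.
True thickness = vertical thickness × cos δ = 26.8 × cos 49.26° = 17.5 m.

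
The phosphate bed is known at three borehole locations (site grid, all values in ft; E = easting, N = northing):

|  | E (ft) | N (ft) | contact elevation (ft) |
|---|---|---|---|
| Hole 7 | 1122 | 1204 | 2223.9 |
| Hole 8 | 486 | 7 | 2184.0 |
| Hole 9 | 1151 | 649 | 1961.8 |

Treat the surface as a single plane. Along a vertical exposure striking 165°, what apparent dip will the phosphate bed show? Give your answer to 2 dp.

31.50°

Two edge vectors: Hole 7→Hole 8 = (-636, -1197, -39.9), Hole 7→Hole 9 = (29, -555, -262.1).
Normal n = (Hole 7→Hole 8) × (Hole 7→Hole 9) = (291589.2, -167852.7, 387693).
So ∂z/∂E = −n_x/n_z = −0.75211 and ∂z/∂N = −n_y/n_z = 0.43295.
Unit vector along 165° is (sin 165°, cos 165°) = (0.2588, -0.9659).
Slope in that direction = a·(0.2588) + b·(-0.9659) = −0.61286.
Apparent dip = arctan|0.61286| = 31.50° (true dip is 41.0°, so apparent ≤ true as expected).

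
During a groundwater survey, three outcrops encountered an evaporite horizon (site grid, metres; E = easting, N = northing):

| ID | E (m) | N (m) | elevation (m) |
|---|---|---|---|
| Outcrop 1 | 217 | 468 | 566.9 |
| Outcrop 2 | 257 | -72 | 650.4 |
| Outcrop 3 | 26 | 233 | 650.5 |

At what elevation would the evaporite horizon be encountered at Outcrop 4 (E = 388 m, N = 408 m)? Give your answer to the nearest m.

538 m

Let the plane be z = a·E + b·N + c.
Outcrop 2−Outcrop 1: 40a − 540b = 83.5;  Outcrop 3−Outcrop 1: −191a − 235b = 83.6.
Solving gives a = −0.22678, b = −0.17143.
Then c = 566.9 − a·217 − b·468 = 696.34.
At (388, 408): z = −88.0 − 69.9 + 696.34 = 538.4 m.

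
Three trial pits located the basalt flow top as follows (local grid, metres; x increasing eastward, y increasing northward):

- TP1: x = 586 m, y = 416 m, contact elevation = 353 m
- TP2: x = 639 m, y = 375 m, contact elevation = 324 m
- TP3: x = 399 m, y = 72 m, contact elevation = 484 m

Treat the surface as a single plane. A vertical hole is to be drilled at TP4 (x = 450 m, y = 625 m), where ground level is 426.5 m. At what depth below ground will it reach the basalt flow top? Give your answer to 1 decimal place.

5.2 m

Two edge vectors: TP1→TP2 = (53, -41, -29), TP1→TP3 = (-187, -344, 131).
Normal n = (TP1→TP2) × (TP1→TP3) = (-15347, -1520, -25899).
So ∂z/∂x = −n_x/n_z = −0.59257 and ∂z/∂y = −n_y/n_z = −0.05869.
Intercept c from TP1: 353 + 347.25 + 24.41 = 724.66.
At (450, 625): z_contact = −266.66 − 36.68 + 724.66 = 421.32 m.
Depth below ground = 426.5 − 421.32 = 5.2 m.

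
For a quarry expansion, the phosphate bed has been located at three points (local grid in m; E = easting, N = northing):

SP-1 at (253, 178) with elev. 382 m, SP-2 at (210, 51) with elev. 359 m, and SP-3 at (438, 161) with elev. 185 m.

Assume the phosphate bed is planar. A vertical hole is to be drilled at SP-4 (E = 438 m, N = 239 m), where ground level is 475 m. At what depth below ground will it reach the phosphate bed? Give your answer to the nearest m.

249 m

Let the plane be z = a·E + b·N + c.
SP-2−SP-1: −43a − 127b = −23;  SP-3−SP-1: 185a − 17b = −197.
Solving gives a = −1.01659, b = 0.52530.
Then c = 382 − a·253 − b·178 = 545.69.
At (438, 239): z_contact = −445.3 + 125.5 + 545.69 = 226.0 m.
Depth below ground = 475 − 226.0 = 249 m.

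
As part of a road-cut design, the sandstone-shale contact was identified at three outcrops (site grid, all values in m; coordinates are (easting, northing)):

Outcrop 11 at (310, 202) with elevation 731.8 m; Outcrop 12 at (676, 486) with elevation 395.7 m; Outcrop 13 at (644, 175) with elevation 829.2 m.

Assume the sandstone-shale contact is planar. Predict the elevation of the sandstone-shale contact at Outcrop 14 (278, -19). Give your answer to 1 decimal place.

Two edge vectors: Outcrop 11→Outcrop 12 = (366, 284, -336.1), Outcrop 11→Outcrop 13 = (334, -27, 97.4).
Normal n = (Outcrop 11→Outcrop 12) × (Outcrop 11→Outcrop 13) = (18586.9, -147905.8, -104738).
So ∂z/∂E = −n_x/n_z = 0.17746 and ∂z/∂N = −n_y/n_z = −1.41215.
Intercept c from Outcrop 11: 731.8 − 55.01 + 285.25 = 962.04.
At (278, -19): z = 49.3 + 26.8 + 962.04 = 1038.2 m.

1038.2 m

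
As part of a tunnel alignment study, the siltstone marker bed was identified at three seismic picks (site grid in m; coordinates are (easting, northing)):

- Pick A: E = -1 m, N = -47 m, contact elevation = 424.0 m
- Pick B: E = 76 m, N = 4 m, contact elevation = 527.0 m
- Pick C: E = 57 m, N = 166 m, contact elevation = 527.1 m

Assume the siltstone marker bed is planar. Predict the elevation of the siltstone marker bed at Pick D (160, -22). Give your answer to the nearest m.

Let the plane be z = a·E + b·N + c.
Pick B−Pick A: 77a + 51b = 103;  Pick C−Pick A: 58a + 213b = 103.1.
Solving gives a = 1.24086, b = 0.14615.
Then c = 424 − a·-1 − b·-47 = 432.11.
At (160, -22): z = 198.5 − 3.2 + 432.11 = 627.4 m.

627 m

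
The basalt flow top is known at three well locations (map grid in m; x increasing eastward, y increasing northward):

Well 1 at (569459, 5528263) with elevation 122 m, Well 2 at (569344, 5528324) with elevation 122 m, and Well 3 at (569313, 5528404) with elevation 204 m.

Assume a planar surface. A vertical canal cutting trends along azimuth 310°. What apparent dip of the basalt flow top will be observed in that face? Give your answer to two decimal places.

16.97°

Two edge vectors: Well 1→Well 2 = (-115, 61, 0), Well 1→Well 3 = (-146, 141, 82).
Normal n = (Well 1→Well 2) × (Well 1→Well 3) = (5002, 9430, -7309).
So ∂z/∂x = −n_x/n_z = 0.68436 and ∂z/∂y = −n_y/n_z = 1.29019.
Unit vector along 310° is (sin 310°, cos 310°) = (-0.7660, 0.6428).
Slope in that direction = a·(-0.7660) + b·(0.6428) = 0.30507.
Apparent dip = arctan|0.30507| = 16.97° (true dip is 55.6°, so apparent ≤ true as expected).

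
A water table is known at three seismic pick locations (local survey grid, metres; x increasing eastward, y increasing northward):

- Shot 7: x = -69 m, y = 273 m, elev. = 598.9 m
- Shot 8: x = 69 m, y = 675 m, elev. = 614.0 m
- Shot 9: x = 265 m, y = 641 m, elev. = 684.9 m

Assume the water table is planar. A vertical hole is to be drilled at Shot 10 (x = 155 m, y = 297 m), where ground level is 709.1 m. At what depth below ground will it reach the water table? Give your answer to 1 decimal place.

Two edge vectors: Shot 7→Shot 8 = (138, 402, 15.1), Shot 7→Shot 9 = (334, 368, 86).
Normal n = (Shot 7→Shot 8) × (Shot 7→Shot 9) = (29015.2, -6824.6, -83484).
So ∂z/∂x = −n_x/n_z = 0.34755 and ∂z/∂y = −n_y/n_z = −0.08175.
Intercept c from Shot 7: 598.9 + 23.98 + 22.32 = 645.20.
At (155, 297): z_contact = 53.87 − 24.28 + 645.20 = 674.79 m.
Depth below ground = 709.1 − 674.79 = 34.3 m.

34.3 m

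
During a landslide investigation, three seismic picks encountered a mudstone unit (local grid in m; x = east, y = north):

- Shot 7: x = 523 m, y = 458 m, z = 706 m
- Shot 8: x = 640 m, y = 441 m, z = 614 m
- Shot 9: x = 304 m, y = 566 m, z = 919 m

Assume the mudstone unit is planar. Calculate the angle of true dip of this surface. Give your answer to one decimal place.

41.6°

Let the plane be z = a·x + b·y + c.
Shot 8−Shot 7: 117a − 17b = −92;  Shot 9−Shot 7: −219a + 108b = 213.
Solving gives a = −0.70852, b = 0.53551.
Gradient magnitude |∇z| = √(a² + b²) = √(0.50199 + 0.28677) = 0.88812.
True dip = arctan(0.88812) = 41.6°, dipping toward SE (azimuth ≈ 127°).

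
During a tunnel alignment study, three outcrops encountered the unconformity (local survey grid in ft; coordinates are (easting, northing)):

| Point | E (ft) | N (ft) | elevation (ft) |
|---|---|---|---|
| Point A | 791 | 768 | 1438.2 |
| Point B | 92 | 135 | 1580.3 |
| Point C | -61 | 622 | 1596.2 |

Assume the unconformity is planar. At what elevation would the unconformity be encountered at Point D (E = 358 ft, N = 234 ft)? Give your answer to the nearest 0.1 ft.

1529.7 ft

Two edge vectors: Point A→Point B = (-699, -633, 142.1), Point A→Point C = (-852, -146, 158).
Normal n = (Point A→Point B) × (Point A→Point C) = (-79267.4, -10627.2, -437262).
So ∂z/∂E = −n_x/n_z = −0.18128 and ∂z/∂N = −n_y/n_z = −0.02430.
Intercept c from Point A: 1438.2 + 143.39 + 18.67 = 1600.26.
At (358, 234): z = −64.9 − 5.7 + 1600.26 = 1529.7 ft.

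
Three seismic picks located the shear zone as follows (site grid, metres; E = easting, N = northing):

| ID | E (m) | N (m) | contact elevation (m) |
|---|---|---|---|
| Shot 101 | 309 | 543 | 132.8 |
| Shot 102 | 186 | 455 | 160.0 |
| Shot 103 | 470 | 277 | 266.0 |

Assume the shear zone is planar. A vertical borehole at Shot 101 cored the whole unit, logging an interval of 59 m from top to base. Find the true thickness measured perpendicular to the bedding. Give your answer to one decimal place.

Two edge vectors: Shot 101→Shot 102 = (-123, -88, 27.2), Shot 101→Shot 103 = (161, -266, 133.2).
Normal n = (Shot 101→Shot 102) × (Shot 101→Shot 103) = (-4486.4, 20762.8, 46886).
So ∂z/∂E = −n_x/n_z = 0.09569 and ∂z/∂N = −n_y/n_z = −0.44284.
|∇z| = √(a²+b²) = 0.45306, so dip δ = arctan(0.45306) = 24.37°.
True thickness = vertical thickness × cos δ = 59 × cos 24.37° = 53.7 m.

53.7 m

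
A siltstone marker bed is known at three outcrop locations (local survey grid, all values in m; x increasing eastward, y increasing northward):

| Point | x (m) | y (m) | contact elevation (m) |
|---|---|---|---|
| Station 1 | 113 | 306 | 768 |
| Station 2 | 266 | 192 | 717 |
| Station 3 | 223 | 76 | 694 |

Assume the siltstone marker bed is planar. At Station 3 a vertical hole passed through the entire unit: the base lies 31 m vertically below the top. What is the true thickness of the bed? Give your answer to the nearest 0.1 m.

Two edge vectors: Station 1→Station 2 = (153, -114, -51), Station 1→Station 3 = (110, -230, -74).
Normal n = (Station 1→Station 2) × (Station 1→Station 3) = (-3294, 5712, -22650).
So ∂z/∂x = −n_x/n_z = −0.14543 and ∂z/∂y = −n_y/n_z = 0.25219.
|∇z| = √(a²+b²) = 0.29111, so dip δ = arctan(0.29111) = 16.23°.
True thickness = vertical thickness × cos δ = 31 × cos 16.23° = 29.8 m.

29.8 m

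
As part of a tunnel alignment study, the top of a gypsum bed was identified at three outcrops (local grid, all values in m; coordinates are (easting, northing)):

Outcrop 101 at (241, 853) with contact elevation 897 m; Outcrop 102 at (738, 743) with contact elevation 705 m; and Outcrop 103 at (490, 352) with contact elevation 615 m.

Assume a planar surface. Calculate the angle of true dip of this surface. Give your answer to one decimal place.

Two edge vectors: Outcrop 101→Outcrop 102 = (497, -110, -192), Outcrop 101→Outcrop 103 = (249, -501, -282).
Normal n = (Outcrop 101→Outcrop 102) × (Outcrop 101→Outcrop 103) = (-65172, 92346, -221607).
So ∂z/∂E = −n_x/n_z = −0.29409 and ∂z/∂N = −n_y/n_z = 0.41671.
Gradient magnitude |∇z| = √(a² + b²) = √(0.08649 + 0.17365) = 0.51003.
True dip = arctan(0.51003) = 27.0°, dipping toward SE (azimuth ≈ 145°).

27.0°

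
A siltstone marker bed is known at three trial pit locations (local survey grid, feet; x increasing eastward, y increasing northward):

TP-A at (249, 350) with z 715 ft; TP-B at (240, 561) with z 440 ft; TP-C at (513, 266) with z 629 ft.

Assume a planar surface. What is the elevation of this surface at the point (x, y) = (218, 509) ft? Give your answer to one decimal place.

526.0 ft

Let the plane be z = a·x + b·y + c.
TP-B−TP-A: −9a + 211b = −275;  TP-C−TP-A: 264a − 84b = −86.
Solving gives a = −0.75064, b = −1.33534.
Then c = 715 − a·249 − b·350 = 1369.28.
At (218, 509): z = −163.6 − 679.7 + 1369.28 = 526.0 ft.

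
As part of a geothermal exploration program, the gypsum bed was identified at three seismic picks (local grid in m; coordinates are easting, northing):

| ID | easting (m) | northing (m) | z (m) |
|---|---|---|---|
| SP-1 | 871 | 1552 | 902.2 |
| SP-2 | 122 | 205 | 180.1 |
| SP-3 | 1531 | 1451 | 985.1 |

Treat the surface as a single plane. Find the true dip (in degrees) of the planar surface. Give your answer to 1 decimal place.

Let the plane be z = a·easting + b·northing + c.
SP-2−SP-1: −749a − 1347b = −722.1;  SP-3−SP-1: 660a − 101b = 82.9.
Solving gives a = 0.19136, b = 0.42967.
Gradient magnitude |∇z| = √(a² + b²) = √(0.03662 + 0.18462) = 0.47036.
True dip = arctan(0.47036) = 25.2°, dipping toward SSW (azimuth ≈ 204°).

25.2°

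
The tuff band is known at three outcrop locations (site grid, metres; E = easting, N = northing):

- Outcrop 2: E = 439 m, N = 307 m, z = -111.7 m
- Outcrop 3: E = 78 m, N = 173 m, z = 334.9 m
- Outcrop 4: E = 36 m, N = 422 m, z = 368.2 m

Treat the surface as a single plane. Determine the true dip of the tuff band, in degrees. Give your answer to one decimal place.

50.5°

Two edge vectors: Outcrop 2→Outcrop 3 = (-361, -134, 446.6), Outcrop 2→Outcrop 4 = (-403, 115, 479.9).
Normal n = (Outcrop 2→Outcrop 3) × (Outcrop 2→Outcrop 4) = (-115665.6, -6735.9, -95517).
So ∂z/∂E = −n_x/n_z = −1.21094 and ∂z/∂N = −n_y/n_z = −0.07052.
Gradient magnitude |∇z| = √(a² + b²) = √(1.46638 + 0.00497) = 1.21299.
True dip = arctan(1.21299) = 50.5°, dipping toward E (azimuth ≈ 087°).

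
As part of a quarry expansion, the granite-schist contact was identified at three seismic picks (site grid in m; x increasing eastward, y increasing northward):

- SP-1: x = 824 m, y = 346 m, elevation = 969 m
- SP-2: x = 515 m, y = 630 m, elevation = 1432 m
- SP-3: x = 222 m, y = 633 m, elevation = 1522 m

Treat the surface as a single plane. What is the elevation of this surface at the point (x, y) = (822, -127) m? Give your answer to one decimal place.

349.6 m

Let the plane be z = a·x + b·y + c.
SP-2−SP-1: −309a + 284b = 463;  SP-3−SP-1: −602a + 287b = 553.
Solving gives a = −0.29375, b = 1.31068.
Then c = 969 − a·824 − b·346 = 757.55.
At (822, -127): z = −241.5 − 166.5 + 757.55 = 349.6 m.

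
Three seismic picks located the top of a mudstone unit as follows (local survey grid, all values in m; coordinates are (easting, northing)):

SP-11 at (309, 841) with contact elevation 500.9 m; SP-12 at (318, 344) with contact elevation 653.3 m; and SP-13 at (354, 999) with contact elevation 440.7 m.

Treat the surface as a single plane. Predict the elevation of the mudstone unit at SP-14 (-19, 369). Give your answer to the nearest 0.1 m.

Let the plane be z = a·E + b·N + c.
SP-12−SP-11: 9a − 497b = 152.4;  SP-13−SP-11: 45a + 158b = −60.2.
Solving gives a = −0.24552, b = −0.31109.
Then c = 500.9 − a·309 − b·841 = 838.39.
At (-19, 369): z = 4.7 − 114.8 + 838.39 = 728.3 m.

728.3 m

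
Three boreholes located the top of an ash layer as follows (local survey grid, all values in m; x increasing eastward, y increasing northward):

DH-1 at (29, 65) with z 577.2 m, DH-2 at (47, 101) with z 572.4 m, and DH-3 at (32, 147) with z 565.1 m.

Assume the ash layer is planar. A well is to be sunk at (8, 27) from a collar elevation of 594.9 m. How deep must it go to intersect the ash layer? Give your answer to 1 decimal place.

Two edge vectors: DH-1→DH-2 = (18, 36, -4.8), DH-1→DH-3 = (3, 82, -12.1).
Normal n = (DH-1→DH-2) × (DH-1→DH-3) = (-42, 203.4, 1368).
So ∂z/∂x = −n_x/n_z = 0.03070 and ∂z/∂y = −n_y/n_z = −0.14868.
Intercept c from DH-1: 577.2 − 0.89 + 9.66 = 585.97.
At (8, 27): z_contact = 0.25 − 4.01 + 585.97 = 582.21 m.
Depth below ground = 594.9 − 582.21 = 12.7 m.

12.7 m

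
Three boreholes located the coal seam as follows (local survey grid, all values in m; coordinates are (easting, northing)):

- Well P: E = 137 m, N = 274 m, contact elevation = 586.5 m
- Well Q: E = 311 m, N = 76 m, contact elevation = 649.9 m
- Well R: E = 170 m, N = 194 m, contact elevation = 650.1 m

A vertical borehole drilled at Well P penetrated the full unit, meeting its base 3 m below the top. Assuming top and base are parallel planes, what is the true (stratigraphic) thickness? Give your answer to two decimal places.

1.60 m

Two edge vectors: Well P→Well Q = (174, -198, 63.4), Well P→Well R = (33, -80, 63.6).
Normal n = (Well P→Well Q) × (Well P→Well R) = (-7520.8, -8974.2, -7386).
So ∂z/∂E = −n_x/n_z = −1.01825 and ∂z/∂N = −n_y/n_z = −1.21503.
|∇z| = √(a²+b²) = 1.58529, so dip δ = arctan(1.58529) = 57.76°.
True thickness = vertical thickness × cos δ = 3 × cos 57.76° = 1.60 m.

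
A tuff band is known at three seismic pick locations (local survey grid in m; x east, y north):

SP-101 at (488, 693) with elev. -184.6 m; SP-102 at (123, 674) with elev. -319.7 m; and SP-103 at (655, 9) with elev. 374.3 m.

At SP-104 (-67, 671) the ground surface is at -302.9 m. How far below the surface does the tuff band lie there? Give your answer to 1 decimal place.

92.1 m

Two edge vectors: SP-101→SP-102 = (-365, -19, -135.1), SP-101→SP-103 = (167, -684, 558.9).
Normal n = (SP-101→SP-102) × (SP-101→SP-103) = (-103027.5, 181436.8, 252833).
So ∂z/∂x = −n_x/n_z = 0.40749 and ∂z/∂y = −n_y/n_z = −0.71762.
Intercept c from SP-101: -184.6 − 198.86 + 497.31 = 113.85.
At (-67, 671): z_contact = −27.30 − 481.52 + 113.85 = -394.97 m.
Depth below ground = -302.9 − (-394.97) = 92.1 m.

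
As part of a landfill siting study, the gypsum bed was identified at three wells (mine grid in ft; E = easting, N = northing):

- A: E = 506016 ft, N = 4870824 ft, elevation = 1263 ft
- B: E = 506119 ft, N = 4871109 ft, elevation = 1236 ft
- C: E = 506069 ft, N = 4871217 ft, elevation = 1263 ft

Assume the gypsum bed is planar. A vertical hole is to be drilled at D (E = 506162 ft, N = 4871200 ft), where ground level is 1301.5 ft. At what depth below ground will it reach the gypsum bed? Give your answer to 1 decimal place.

78.3 ft

Let the plane be z = a·E + b·N + c.
B−A: 103a + 285b = −27;  C−A: 53a + 393b = 0.
Solving gives a = −0.418183968, b = 0.056396311.
Then c = 1263 − a·506016 − b·4870824 = −61825.73.
At (506162, 4871200): z_contact = −211668.83 + 274717.71 − 61825.73 = 1223.15 ft.
Depth below ground = 1301.5 − 1223.15 = 78.3 ft.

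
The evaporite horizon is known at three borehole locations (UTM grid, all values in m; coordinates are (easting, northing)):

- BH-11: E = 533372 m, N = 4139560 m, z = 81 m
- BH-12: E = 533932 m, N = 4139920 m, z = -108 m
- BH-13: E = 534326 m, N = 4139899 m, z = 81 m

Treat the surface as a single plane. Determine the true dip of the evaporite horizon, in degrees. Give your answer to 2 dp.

Let the plane be z = a·E + b·N + c.
BH-12−BH-11: 560a + 360b = −189;  BH-13−BH-11: 954a + 339b = 0.
Solving gives a = 0.41713, b = −1.17387.
Gradient magnitude |∇z| = √(a² + b²) = √(0.17400 + 1.37796) = 1.24578.
True dip = arctan(1.24578) = 51.25°, dipping toward NNW (azimuth ≈ 340°).

51.25°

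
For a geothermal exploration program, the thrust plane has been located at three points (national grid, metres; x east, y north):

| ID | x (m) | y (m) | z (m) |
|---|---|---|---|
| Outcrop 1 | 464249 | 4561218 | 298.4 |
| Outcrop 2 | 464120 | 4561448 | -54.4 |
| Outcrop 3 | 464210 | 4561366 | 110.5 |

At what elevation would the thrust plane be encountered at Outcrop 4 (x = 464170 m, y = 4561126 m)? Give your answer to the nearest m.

323 m

Two edge vectors: Outcrop 1→Outcrop 2 = (-129, 230, -352.8), Outcrop 1→Outcrop 3 = (-39, 148, -187.9).
Normal n = (Outcrop 1→Outcrop 2) × (Outcrop 1→Outcrop 3) = (8997.4, -10479.9, -10122).
So ∂z/∂x = −n_x/n_z = 0.88889548 and ∂z/∂y = −n_y/n_z = −1.03535862.
Intercept c from Outcrop 1: 298.4 − 412668.84 + 4722496.40 = 4310125.96.
At (464170, 4561126): z = 412598.6 − 4722401.1 + 4310125.96 = 323.4 m.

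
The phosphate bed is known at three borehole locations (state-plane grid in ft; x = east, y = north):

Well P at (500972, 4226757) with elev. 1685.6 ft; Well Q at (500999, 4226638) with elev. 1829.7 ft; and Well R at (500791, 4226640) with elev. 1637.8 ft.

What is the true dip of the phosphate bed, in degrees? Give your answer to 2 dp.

53.61°

Let the plane be z = a·x + b·y + c.
Well Q−Well P: 27a − 119b = 144.1;  Well R−Well P: −181a − 117b = −47.8.
Solving gives a = 0.91294, b = −1.00379.
Gradient magnitude |∇z| = √(a² + b²) = √(0.83347 + 1.00759) = 1.35685.
True dip = arctan(1.35685) = 53.61°, dipping toward NW (azimuth ≈ 318°).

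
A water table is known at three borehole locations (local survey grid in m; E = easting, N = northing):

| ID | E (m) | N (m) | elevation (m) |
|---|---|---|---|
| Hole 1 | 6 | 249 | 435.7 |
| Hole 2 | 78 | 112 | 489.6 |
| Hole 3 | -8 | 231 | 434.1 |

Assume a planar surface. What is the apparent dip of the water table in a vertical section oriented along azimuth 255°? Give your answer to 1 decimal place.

17.0°

Two edge vectors: Hole 1→Hole 2 = (72, -137, 53.9), Hole 1→Hole 3 = (-14, -18, -1.6).
Normal n = (Hole 1→Hole 2) × (Hole 1→Hole 3) = (1189.4, -639.4, -3214).
So ∂z/∂E = −n_x/n_z = 0.37007 and ∂z/∂N = −n_y/n_z = −0.19894.
Unit vector along 255° is (sin 255°, cos 255°) = (-0.9659, -0.2588).
Slope in that direction = a·(-0.9659) + b·(-0.2588) = −0.30597.
Apparent dip = arctan|0.30597| = 17.0° (true dip is 22.8°, so apparent ≤ true as expected).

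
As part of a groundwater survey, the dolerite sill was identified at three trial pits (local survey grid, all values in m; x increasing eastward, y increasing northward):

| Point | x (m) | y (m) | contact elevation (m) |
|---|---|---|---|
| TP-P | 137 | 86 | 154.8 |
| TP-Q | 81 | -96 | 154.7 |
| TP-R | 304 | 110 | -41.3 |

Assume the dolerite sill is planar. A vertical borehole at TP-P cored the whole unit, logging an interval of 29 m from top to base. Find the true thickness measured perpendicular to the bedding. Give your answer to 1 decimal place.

17.8 m

Let the plane be z = a·x + b·y + c.
TP-Q−TP-P: −56a − 182b = −0.1;  TP-R−TP-P: 167a + 24b = −196.1.
Solving gives a = −1.22866, b = 0.37860.
|∇z| = √(a²+b²) = 1.28567, so dip δ = arctan(1.28567) = 52.12°.
True thickness = vertical thickness × cos δ = 29 × cos 52.12° = 17.8 m.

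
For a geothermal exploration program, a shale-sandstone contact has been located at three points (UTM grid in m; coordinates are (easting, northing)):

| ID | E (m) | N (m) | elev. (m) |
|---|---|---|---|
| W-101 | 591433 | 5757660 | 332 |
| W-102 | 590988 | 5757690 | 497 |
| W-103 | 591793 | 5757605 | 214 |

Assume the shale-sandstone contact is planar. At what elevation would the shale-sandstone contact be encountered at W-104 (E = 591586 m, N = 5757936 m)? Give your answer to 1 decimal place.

131.0 m

Let the plane be z = a·E + b·N + c.
W-102−W-101: −445a + 30b = 165;  W-103−W-101: 360a − 55b = −118.
Solving gives a = −0.404753199, b = −0.503839122.
Then c = 332 − a·591433 − b·5757660 = 3140650.76.
At (591586, 5757936): z = −239446.3 − 2901073.4 + 3140650.76 = 131.0 m.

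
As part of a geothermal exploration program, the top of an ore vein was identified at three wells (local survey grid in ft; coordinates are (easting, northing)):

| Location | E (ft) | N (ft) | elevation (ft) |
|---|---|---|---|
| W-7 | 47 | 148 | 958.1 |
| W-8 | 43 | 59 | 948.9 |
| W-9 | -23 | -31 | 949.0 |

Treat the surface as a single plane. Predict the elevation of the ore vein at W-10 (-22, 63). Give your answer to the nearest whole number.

959 ft

Let the plane be z = a·E + b·N + c.
W-8−W-7: −4a − 89b = −9.2;  W-9−W-7: −70a − 179b = −9.1.
Solving gives a = −0.15178, b = 0.11019.
Then c = 958.1 − a·47 − b·148 = 948.93.
At (-22, 63): z = 3.3 + 6.9 + 948.93 = 959.2 ft.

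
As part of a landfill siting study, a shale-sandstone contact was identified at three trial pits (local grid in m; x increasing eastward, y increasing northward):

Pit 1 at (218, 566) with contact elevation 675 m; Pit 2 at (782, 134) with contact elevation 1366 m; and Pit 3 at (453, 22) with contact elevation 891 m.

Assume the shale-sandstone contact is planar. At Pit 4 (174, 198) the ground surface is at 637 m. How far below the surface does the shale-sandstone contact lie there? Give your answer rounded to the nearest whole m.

Let the plane be z = a·x + b·y + c.
Pit 2−Pit 1: 564a − 432b = 691;  Pit 3−Pit 1: 235a − 544b = 216.
Solving gives a = 1.37651, b = 0.19757.
Then c = 675 − a·218 − b·566 = 263.09.
At (174, 198): z_contact = 239.5 + 39.1 + 263.09 = 541.7 m.
Depth below ground = 637 − 541.7 = 95 m.

95 m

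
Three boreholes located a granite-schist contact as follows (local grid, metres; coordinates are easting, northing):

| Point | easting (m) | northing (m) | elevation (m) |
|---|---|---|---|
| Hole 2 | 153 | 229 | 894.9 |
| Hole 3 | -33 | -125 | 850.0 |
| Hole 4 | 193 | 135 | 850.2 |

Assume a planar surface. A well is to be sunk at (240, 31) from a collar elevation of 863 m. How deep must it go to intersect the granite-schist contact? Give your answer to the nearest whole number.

63 m

Two edge vectors: Hole 2→Hole 3 = (-186, -354, -44.9), Hole 2→Hole 4 = (40, -94, -44.7).
Normal n = (Hole 2→Hole 3) × (Hole 2→Hole 4) = (11603.2, -10110.2, 31644).
So ∂z/∂easting = −n_x/n_z = −0.36668 and ∂z/∂northing = −n_y/n_z = 0.31950.
Intercept c from Hole 2: 894.9 + 56.10 − 73.17 = 877.84.
At (240, 31): z_contact = −88.0 + 9.9 + 877.84 = 799.7 m.
Depth below ground = 863 − 799.7 = 63 m.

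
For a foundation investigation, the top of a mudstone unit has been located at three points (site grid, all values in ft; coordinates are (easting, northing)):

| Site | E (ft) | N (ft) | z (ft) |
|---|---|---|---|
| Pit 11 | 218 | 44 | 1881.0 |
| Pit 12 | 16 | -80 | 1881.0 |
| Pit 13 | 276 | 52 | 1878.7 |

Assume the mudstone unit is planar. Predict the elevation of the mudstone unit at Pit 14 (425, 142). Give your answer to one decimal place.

Let the plane be z = a·E + b·N + c.
Pit 12−Pit 11: −202a − 124b = 0;  Pit 13−Pit 11: 58a + 8b = −2.3.
Solving gives a = −0.05115, b = 0.08332.
Then c = 1881 − a·218 − b·44 = 1888.48.
At (425, 142): z = −21.7 + 11.8 + 1888.48 = 1878.6 ft.

1878.6 ft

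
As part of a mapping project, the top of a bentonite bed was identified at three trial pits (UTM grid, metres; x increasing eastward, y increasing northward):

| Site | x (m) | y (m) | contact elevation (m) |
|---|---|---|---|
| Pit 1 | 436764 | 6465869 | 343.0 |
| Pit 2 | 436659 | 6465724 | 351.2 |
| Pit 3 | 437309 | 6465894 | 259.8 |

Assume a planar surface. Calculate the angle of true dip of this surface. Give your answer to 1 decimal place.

Two edge vectors: Pit 1→Pit 2 = (-105, -145, 8.2), Pit 1→Pit 3 = (545, 25, -83.2).
Normal n = (Pit 1→Pit 2) × (Pit 1→Pit 3) = (11859, -4267, 76400).
So ∂z/∂x = −n_x/n_z = −0.15522 and ∂z/∂y = −n_y/n_z = 0.05585.
Gradient magnitude |∇z| = √(a² + b²) = √(0.02409 + 0.00312) = 0.16496.
True dip = arctan(0.16496) = 9.4°, dipping toward ESE (azimuth ≈ 110°).

9.4°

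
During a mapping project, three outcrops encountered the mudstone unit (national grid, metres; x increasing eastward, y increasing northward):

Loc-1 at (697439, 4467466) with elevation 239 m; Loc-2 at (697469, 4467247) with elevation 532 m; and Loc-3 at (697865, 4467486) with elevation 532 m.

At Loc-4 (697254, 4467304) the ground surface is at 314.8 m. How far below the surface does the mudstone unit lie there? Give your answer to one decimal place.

13.6 m

Two edge vectors: Loc-1→Loc-2 = (30, -219, 293), Loc-1→Loc-3 = (426, 20, 293).
Normal n = (Loc-1→Loc-2) × (Loc-1→Loc-3) = (-70027, 116028, 93894).
So ∂z/∂x = −n_x/n_z = 0.745809104 and ∂z/∂y = −n_y/n_z = −1.235733913.
Intercept c from Loc-1: 239 − 520156.36 + 5520599.24 = 5000681.88.
At (697254, 4467304): z_contact = 520018.38 − 5520399.05 + 5000681.88 = 301.21 m.
Depth below ground = 314.8 − 301.21 = 13.6 m.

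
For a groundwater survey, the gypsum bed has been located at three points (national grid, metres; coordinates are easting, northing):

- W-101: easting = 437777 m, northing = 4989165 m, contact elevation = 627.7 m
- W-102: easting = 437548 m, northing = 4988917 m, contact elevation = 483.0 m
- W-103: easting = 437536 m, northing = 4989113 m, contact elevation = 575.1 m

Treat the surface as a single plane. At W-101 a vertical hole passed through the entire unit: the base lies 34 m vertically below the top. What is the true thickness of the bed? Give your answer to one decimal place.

Let the plane be z = a·easting + b·northing + c.
W-102−W-101: −229a − 248b = −144.7;  W-103−W-101: −241a − 52b = −52.6.
Solving gives a = 0.11534, b = 0.47696.
|∇z| = √(a²+b²) = 0.49071, so dip δ = arctan(0.49071) = 26.14°.
True thickness = vertical thickness × cos δ = 34 × cos 26.14° = 30.5 m.

30.5 m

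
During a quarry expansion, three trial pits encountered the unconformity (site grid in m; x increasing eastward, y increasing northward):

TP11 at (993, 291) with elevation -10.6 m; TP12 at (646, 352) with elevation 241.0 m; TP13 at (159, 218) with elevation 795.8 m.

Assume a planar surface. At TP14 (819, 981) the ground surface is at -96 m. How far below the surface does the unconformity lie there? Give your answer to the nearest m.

Let the plane be z = a·x + b·y + c.
TP12−TP11: −347a + 61b = 251.6;  TP13−TP11: −834a − 73b = 806.4.
Solving gives a = −0.88652, b = −0.91840.
Then c = -10.6 − a·993 − b·291 = 1136.97.
At (819, 981): z_contact = −726.1 − 900.9 + 1136.97 = -490.0 m.
Depth below ground = -96 − (-490.0) = 394 m.

394 m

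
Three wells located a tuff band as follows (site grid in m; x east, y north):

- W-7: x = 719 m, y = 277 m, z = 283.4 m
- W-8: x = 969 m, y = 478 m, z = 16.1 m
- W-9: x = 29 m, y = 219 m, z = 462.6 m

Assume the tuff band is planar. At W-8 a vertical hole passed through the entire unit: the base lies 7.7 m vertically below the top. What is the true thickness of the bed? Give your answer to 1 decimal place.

5.1 m

Let the plane be z = a·x + b·y + c.
W-8−W-7: 250a + 201b = −267.3;  W-9−W-7: −690a − 58b = 179.2.
Solving gives a = −0.16520, b = −1.12438.
|∇z| = √(a²+b²) = 1.13645, so dip δ = arctan(1.13645) = 48.65°.
True thickness = vertical thickness × cos δ = 7.7 × cos 48.65° = 5.1 m.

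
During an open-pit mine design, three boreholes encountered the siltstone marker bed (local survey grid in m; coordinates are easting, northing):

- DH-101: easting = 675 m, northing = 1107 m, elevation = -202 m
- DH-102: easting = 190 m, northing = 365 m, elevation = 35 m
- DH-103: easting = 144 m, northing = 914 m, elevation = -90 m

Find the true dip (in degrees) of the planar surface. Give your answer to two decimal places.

15.04°

Let the plane be z = a·easting + b·northing + c.
DH-102−DH-101: −485a − 742b = 237;  DH-103−DH-101: −531a − 193b = 112.
Solving gives a = −0.12438, b = −0.23811.
Gradient magnitude |∇z| = √(a² + b²) = √(0.01547 + 0.05670) = 0.26864.
True dip = arctan(0.26864) = 15.04°, dipping toward NNE (azimuth ≈ 028°).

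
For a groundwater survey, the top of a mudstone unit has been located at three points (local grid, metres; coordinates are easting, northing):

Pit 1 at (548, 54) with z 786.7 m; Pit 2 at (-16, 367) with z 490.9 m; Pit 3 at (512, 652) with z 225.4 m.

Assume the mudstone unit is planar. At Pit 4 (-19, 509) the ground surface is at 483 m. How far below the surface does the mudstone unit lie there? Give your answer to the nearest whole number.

Two edge vectors: Pit 1→Pit 2 = (-564, 313, -295.8), Pit 1→Pit 3 = (-36, 598, -561.3).
Normal n = (Pit 1→Pit 2) × (Pit 1→Pit 3) = (1201.5, -305924.4, -326004).
So ∂z/∂easting = −n_x/n_z = 0.00369 and ∂z/∂northing = −n_y/n_z = −0.93841.
Intercept c from Pit 1: 786.7 − 2.02 + 50.67 = 835.35.
At (-19, 509): z_contact = −0.1 − 477.6 + 835.35 = 357.6 m.
Depth below ground = 483 − 357.6 = 125 m.

125 m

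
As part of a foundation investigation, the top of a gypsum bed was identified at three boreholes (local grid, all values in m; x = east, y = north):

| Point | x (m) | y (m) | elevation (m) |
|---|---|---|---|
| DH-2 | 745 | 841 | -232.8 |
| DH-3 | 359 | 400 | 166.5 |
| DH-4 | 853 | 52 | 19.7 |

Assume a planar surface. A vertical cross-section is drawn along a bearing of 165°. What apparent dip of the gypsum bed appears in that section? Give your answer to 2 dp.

Let the plane be z = a·x + b·y + c.
DH-3−DH-2: −386a − 441b = 399.3;  DH-4−DH-2: 108a − 789b = 252.5.
Solving gives a = −0.57838, b = −0.39920.
Unit vector along 165° is (sin 165°, cos 165°) = (0.2588, -0.9659).
Slope in that direction = a·(0.2588) + b·(-0.9659) = 0.23590.
Apparent dip = arctan|0.23590| = 13.27° (true dip is 35.1°, so apparent ≤ true as expected).

13.27°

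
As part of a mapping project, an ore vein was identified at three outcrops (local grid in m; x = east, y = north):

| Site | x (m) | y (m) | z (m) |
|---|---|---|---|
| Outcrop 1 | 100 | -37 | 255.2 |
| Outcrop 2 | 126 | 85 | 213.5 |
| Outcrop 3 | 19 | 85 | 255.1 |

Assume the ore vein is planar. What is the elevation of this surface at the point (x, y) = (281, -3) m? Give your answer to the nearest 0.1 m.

176.0 m

Let the plane be z = a·x + b·y + c.
Outcrop 2−Outcrop 1: 26a + 122b = −41.7;  Outcrop 3−Outcrop 1: −81a + 122b = −0.1.
Solving gives a = −0.38879, b = −0.25895.
Then c = 255.2 − a·100 − b·-37 = 284.50.
At (281, -3): z = −109.2 + 0.8 + 284.50 = 176.0 m.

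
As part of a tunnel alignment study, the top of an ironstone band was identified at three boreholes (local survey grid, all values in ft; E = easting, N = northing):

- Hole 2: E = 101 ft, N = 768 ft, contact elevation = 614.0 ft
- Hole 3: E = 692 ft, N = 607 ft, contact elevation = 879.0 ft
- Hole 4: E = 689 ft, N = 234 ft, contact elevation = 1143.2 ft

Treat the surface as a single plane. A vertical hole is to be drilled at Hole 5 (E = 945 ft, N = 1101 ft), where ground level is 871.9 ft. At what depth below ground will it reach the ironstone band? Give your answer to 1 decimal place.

Two edge vectors: Hole 2→Hole 3 = (591, -161, 265), Hole 2→Hole 4 = (588, -534, 529.2).
Normal n = (Hole 2→Hole 3) × (Hole 2→Hole 4) = (56308.8, -156937.2, -220926).
So ∂z/∂E = −n_x/n_z = 0.254876 and ∂z/∂N = −n_y/n_z = −0.710361.
Intercept c from Hole 2: 614 − 25.74 + 545.56 = 1133.81.
At (945, 1101): z_contact = 240.86 − 782.11 + 1133.81 = 592.57 ft.
Depth below ground = 871.9 − 592.57 = 279.3 ft.

279.3 ft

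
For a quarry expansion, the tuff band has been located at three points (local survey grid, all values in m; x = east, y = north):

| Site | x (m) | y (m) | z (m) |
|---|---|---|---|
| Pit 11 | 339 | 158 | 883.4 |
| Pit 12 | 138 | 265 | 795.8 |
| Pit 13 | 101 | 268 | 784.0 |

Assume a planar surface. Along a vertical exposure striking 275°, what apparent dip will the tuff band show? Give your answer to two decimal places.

17.71°

Let the plane be z = a·x + b·y + c.
Pit 12−Pit 11: −201a + 107b = −87.6;  Pit 13−Pit 11: −238a + 110b = −99.4.
Solving gives a = 0.29791, b = −0.25906.
Unit vector along 275° is (sin 275°, cos 275°) = (-0.9962, 0.0872).
Slope in that direction = a·(-0.9962) + b·(0.0872) = −0.31936.
Apparent dip = arctan|0.31936| = 17.71° (true dip is 21.5°, so apparent ≤ true as expected).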